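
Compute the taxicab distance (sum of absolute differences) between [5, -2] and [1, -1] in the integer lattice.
5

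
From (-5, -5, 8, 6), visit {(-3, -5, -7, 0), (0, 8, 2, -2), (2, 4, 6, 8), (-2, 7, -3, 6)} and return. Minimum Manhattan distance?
102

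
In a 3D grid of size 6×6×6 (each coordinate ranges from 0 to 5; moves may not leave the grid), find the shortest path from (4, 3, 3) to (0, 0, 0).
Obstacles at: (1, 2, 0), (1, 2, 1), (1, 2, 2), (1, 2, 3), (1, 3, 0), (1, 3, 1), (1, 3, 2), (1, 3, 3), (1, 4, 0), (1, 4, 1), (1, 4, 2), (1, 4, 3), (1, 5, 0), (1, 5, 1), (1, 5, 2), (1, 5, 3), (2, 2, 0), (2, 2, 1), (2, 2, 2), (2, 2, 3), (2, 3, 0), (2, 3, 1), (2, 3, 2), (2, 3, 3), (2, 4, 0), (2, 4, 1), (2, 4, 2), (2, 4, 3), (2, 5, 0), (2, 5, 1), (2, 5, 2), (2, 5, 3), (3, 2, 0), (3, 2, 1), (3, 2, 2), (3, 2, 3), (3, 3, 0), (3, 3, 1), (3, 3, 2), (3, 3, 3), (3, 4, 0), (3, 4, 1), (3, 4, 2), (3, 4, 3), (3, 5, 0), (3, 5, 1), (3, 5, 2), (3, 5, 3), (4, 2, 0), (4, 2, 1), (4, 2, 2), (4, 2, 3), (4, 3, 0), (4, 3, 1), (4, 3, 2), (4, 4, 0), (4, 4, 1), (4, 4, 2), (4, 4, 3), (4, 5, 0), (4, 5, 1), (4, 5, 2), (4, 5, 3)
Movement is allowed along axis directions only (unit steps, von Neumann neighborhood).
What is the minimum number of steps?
12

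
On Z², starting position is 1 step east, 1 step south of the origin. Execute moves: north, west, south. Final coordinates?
(0, -1)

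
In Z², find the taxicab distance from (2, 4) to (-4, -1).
11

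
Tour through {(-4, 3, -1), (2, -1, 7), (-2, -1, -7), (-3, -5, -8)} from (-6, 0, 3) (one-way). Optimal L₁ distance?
49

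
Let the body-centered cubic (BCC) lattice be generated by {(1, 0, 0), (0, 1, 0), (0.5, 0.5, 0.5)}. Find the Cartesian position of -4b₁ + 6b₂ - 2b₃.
(-5, 5, -1)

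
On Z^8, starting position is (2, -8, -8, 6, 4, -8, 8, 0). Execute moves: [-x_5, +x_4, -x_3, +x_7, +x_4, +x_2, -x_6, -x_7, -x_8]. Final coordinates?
(2, -7, -9, 8, 3, -9, 8, -1)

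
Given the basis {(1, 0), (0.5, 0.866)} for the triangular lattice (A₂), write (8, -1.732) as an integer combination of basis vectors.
9b₁ - 2b₂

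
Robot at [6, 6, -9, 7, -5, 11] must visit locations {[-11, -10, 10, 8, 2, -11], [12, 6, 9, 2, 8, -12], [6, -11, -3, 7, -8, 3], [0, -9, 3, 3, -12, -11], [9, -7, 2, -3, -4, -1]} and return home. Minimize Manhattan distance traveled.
256
(one optimal route: (6, 6, -9, 7, -5, 11) → (12, 6, 9, 2, 8, -12) → (-11, -10, 10, 8, 2, -11) → (0, -9, 3, 3, -12, -11) → (9, -7, 2, -3, -4, -1) → (6, -11, -3, 7, -8, 3) → (6, 6, -9, 7, -5, 11))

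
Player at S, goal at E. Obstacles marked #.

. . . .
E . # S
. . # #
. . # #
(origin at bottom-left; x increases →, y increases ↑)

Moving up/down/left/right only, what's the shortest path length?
5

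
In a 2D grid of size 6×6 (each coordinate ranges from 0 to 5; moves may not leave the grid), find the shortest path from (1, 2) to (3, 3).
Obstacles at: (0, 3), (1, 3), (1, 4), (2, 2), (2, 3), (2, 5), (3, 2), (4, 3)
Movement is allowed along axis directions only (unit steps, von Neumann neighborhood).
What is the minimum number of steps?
11
(one shortest path: (1, 2) → (1, 1) → (2, 1) → (3, 1) → (4, 1) → (5, 1) → (5, 2) → (5, 3) → (5, 4) → (4, 4) → (3, 4) → (3, 3))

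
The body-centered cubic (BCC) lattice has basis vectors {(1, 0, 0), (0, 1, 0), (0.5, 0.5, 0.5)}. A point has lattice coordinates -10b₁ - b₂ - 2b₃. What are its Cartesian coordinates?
(-11, -2, -1)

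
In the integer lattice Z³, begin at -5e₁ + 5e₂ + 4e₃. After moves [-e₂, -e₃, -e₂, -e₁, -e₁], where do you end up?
(-7, 3, 3)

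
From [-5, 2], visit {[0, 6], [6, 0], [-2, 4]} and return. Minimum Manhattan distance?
34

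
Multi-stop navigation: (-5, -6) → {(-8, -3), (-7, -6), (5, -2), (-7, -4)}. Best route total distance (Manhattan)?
20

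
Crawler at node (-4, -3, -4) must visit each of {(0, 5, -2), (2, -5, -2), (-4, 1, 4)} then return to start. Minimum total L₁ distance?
48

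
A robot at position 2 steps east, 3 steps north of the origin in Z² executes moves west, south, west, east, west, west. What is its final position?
(-1, 2)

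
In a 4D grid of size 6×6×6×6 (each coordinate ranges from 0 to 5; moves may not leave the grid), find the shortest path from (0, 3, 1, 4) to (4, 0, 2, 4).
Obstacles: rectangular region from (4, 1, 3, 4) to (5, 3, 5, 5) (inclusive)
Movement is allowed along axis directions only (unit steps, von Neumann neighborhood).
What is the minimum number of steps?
8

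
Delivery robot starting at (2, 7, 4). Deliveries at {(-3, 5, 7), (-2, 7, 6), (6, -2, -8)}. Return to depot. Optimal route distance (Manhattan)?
66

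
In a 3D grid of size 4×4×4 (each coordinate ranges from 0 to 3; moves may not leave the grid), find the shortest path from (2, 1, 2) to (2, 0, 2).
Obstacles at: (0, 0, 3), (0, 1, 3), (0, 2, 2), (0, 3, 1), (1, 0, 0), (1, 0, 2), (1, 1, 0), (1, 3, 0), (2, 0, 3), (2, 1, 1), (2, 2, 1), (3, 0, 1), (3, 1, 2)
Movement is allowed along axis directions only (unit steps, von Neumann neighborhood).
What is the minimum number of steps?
1
(one shortest path: (2, 1, 2) → (2, 0, 2))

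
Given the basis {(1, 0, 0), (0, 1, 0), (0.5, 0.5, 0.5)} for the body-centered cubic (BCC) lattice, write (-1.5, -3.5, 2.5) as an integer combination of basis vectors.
-4b₁ - 6b₂ + 5b₃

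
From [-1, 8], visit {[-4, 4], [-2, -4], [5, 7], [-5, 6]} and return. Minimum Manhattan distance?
44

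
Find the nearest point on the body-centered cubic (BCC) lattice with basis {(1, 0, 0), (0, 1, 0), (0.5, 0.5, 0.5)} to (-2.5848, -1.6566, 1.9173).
(-2.5, -1.5, 1.5)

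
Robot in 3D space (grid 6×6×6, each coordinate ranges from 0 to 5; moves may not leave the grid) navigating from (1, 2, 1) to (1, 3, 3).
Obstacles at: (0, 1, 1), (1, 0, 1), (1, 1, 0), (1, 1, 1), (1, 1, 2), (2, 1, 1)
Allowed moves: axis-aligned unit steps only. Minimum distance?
3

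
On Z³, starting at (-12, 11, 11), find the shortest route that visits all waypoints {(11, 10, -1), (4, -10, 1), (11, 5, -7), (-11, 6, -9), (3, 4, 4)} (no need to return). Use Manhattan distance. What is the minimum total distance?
99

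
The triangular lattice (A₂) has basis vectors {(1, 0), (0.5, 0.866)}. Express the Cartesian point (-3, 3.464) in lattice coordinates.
-5b₁ + 4b₂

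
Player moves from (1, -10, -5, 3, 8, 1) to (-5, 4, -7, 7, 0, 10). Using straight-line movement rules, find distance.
19.9249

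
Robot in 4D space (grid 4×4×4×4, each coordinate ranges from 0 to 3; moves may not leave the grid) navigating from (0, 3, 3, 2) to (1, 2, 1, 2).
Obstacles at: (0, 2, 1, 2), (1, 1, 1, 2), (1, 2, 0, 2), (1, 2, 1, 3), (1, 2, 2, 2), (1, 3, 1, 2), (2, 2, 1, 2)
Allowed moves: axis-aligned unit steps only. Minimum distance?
6
(one shortest path: (0, 3, 3, 2) → (1, 3, 3, 2) → (1, 2, 3, 2) → (1, 2, 3, 1) → (1, 2, 2, 1) → (1, 2, 1, 1) → (1, 2, 1, 2))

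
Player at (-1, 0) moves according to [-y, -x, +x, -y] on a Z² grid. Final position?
(-1, -2)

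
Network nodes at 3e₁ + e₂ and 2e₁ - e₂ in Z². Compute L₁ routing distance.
3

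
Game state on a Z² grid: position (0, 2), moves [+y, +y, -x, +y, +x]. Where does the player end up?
(0, 5)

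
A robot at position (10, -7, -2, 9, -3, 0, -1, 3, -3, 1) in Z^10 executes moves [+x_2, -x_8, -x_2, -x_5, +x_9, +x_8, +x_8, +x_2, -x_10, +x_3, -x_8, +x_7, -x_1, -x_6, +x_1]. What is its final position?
(10, -6, -1, 9, -4, -1, 0, 3, -2, 0)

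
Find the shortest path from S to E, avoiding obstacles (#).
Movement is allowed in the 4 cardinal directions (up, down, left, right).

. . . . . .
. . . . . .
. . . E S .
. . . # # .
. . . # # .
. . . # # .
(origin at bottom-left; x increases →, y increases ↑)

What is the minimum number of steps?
1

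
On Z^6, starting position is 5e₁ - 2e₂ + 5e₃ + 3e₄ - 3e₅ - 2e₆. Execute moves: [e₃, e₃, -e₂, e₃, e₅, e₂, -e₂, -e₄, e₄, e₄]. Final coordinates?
(5, -3, 8, 4, -2, -2)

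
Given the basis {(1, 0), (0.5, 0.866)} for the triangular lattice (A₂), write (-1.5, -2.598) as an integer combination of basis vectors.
-3b₂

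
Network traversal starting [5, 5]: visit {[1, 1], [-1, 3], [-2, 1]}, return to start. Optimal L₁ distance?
22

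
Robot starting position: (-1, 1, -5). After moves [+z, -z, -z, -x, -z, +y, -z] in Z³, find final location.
(-2, 2, -8)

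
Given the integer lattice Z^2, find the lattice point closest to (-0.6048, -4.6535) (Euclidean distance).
(-1, -5)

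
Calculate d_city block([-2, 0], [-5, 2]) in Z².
5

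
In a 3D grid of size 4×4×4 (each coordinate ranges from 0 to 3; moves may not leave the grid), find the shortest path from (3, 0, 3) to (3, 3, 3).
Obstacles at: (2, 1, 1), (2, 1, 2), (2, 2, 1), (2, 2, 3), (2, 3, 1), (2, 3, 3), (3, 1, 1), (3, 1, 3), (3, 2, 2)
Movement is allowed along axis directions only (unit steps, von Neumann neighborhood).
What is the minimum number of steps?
9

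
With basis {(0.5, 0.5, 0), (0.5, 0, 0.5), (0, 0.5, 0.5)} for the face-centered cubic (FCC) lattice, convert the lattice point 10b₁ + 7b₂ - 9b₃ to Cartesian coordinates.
(8.5, 0.5, -1)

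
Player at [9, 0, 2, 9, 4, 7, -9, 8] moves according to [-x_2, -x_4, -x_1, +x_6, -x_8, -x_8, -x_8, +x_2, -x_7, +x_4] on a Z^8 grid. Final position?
(8, 0, 2, 9, 4, 8, -10, 5)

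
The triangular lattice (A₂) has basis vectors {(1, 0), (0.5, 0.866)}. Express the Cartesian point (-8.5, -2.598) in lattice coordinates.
-7b₁ - 3b₂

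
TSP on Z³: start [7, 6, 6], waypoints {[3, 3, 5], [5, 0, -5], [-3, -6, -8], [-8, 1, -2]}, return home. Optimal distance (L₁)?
82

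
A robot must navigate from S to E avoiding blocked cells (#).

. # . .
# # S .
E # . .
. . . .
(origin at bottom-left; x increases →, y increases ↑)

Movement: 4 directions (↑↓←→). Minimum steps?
5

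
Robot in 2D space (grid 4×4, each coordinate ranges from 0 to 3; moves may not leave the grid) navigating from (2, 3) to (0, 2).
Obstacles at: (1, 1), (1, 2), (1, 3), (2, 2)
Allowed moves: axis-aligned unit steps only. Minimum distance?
9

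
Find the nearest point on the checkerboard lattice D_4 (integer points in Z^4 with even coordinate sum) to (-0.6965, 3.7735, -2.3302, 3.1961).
(-1, 4, -2, 3)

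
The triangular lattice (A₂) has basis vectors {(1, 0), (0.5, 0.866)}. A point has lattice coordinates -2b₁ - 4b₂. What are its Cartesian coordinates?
(-4, -3.464)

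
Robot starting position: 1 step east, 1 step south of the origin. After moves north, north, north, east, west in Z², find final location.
(1, 2)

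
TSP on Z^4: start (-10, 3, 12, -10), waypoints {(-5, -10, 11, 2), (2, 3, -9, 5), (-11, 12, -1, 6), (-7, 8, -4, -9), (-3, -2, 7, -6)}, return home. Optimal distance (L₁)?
168
(one optimal route: (-10, 3, 12, -10) → (-7, 8, -4, -9) → (-11, 12, -1, 6) → (2, 3, -9, 5) → (-5, -10, 11, 2) → (-3, -2, 7, -6) → (-10, 3, 12, -10))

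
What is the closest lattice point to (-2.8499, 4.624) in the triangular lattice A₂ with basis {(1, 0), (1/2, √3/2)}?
(-2.5, 4.33)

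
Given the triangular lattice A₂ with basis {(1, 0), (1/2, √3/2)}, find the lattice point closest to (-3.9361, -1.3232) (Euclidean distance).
(-4, -1.732)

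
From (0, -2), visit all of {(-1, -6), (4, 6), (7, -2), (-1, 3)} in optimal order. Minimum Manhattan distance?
33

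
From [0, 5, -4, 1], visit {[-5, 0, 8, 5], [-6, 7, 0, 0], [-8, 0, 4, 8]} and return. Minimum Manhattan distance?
70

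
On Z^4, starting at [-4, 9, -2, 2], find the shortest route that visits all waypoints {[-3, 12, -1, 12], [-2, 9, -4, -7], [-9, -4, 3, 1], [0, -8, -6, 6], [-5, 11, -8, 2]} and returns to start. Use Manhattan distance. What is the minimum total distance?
136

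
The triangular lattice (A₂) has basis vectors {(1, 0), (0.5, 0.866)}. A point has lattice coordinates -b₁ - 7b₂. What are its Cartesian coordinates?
(-4.5, -6.062)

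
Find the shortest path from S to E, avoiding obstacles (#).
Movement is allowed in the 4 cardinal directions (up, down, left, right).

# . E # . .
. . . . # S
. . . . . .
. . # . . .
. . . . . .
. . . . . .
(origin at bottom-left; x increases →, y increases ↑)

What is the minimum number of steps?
6
(one shortest path: (5, 4) → (5, 3) → (4, 3) → (3, 3) → (2, 3) → (2, 4) → (2, 5))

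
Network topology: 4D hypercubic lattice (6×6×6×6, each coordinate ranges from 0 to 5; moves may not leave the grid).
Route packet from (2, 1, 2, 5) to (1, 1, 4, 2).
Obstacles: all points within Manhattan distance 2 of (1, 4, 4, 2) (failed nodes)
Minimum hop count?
6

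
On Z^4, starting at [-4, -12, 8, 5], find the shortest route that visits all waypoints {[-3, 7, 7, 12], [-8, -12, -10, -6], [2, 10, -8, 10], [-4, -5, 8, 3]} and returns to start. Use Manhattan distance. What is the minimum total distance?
140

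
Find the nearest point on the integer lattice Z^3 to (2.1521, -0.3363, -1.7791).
(2, 0, -2)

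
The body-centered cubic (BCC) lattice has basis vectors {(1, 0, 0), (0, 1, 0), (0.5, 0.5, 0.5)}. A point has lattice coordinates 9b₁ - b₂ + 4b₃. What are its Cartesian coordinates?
(11, 1, 2)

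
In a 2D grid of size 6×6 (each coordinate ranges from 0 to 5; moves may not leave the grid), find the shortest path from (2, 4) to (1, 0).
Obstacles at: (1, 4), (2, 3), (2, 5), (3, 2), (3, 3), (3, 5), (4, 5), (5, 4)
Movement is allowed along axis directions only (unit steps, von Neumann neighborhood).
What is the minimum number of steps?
9
(one shortest path: (2, 4) → (3, 4) → (4, 4) → (4, 3) → (4, 2) → (4, 1) → (3, 1) → (2, 1) → (1, 1) → (1, 0))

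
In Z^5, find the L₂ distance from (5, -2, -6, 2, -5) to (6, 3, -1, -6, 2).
12.8062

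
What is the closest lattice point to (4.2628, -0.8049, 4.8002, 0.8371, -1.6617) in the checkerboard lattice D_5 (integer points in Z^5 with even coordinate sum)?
(4, -1, 5, 1, -1)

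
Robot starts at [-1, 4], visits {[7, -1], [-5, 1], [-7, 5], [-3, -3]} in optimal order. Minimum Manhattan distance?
31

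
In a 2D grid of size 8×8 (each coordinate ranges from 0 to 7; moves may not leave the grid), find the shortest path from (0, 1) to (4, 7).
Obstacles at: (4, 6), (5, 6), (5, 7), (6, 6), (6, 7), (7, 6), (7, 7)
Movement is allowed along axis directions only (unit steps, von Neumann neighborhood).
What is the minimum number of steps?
10
(one shortest path: (0, 1) → (1, 1) → (2, 1) → (3, 1) → (3, 2) → (3, 3) → (3, 4) → (3, 5) → (3, 6) → (3, 7) → (4, 7))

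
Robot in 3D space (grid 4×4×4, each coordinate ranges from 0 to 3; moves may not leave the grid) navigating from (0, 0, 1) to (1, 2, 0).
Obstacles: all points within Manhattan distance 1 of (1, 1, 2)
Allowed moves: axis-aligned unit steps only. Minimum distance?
4
(one shortest path: (0, 0, 1) → (1, 0, 1) → (1, 0, 0) → (1, 1, 0) → (1, 2, 0))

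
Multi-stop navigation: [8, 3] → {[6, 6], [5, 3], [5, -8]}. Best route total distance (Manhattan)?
20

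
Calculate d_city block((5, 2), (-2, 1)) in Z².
8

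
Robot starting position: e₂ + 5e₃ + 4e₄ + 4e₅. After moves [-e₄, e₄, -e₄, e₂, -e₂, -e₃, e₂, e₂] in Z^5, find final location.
(0, 3, 4, 3, 4)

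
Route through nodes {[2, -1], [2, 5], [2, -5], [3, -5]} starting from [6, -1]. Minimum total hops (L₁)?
18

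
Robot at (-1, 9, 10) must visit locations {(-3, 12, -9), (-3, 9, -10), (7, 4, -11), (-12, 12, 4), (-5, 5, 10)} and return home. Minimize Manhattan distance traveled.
104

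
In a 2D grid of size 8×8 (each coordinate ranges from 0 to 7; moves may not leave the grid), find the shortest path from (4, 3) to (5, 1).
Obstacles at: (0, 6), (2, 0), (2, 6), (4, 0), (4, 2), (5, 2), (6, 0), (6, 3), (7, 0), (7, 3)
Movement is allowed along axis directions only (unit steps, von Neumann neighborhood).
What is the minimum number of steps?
5
(one shortest path: (4, 3) → (3, 3) → (3, 2) → (3, 1) → (4, 1) → (5, 1))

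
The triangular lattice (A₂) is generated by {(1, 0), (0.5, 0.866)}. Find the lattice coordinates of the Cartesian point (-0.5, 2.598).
-2b₁ + 3b₂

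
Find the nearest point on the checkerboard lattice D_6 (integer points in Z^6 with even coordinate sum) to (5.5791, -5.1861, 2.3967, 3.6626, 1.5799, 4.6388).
(6, -5, 2, 4, 2, 5)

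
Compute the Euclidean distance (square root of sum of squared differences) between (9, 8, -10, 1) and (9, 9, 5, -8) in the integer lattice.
17.5214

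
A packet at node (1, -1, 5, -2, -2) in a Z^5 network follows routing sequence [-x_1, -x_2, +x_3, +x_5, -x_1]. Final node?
(-1, -2, 6, -2, -1)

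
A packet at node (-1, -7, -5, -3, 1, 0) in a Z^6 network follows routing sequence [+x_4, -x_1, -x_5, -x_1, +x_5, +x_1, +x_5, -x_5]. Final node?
(-2, -7, -5, -2, 1, 0)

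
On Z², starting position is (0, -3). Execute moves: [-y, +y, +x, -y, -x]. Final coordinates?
(0, -4)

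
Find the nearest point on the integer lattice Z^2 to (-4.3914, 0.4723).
(-4, 0)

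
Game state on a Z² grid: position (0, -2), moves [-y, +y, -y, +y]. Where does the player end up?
(0, -2)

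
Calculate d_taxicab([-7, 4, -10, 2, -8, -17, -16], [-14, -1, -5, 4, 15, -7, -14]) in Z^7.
54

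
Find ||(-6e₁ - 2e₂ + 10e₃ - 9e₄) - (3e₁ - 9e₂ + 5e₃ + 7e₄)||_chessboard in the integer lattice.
16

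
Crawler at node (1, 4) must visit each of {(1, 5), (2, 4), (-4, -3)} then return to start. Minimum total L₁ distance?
28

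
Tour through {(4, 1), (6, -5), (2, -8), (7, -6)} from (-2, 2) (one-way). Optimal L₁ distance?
24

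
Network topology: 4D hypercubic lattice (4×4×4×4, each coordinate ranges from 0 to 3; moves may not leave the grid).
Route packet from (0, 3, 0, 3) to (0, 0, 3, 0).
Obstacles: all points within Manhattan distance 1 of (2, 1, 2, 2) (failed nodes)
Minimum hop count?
9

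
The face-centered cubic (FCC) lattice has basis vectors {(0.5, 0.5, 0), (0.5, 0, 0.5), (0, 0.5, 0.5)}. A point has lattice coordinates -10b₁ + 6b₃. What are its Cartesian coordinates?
(-5, -2, 3)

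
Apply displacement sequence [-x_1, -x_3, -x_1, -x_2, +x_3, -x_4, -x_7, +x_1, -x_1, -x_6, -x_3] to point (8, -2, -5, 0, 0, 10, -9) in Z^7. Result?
(6, -3, -6, -1, 0, 9, -10)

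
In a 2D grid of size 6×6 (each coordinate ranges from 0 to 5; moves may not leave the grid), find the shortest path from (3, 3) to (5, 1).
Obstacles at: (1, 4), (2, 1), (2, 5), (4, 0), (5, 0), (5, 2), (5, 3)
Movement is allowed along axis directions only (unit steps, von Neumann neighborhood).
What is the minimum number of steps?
4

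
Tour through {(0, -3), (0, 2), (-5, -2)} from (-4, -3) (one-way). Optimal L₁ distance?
13
(one optimal route: (-4, -3) → (-5, -2) → (0, -3) → (0, 2))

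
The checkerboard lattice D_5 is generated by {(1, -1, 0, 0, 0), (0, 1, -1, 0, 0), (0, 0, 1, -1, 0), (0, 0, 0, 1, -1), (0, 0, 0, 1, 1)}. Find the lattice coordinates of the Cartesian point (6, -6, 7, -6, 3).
6b₁ + 7b₃ - b₄ + 2b₅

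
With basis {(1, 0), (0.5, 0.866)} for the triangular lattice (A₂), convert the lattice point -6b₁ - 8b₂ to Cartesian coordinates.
(-10, -6.928)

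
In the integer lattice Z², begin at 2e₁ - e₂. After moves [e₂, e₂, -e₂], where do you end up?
(2, 0)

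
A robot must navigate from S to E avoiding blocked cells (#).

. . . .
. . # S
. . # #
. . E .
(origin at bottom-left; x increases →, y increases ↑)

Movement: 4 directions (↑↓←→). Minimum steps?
7
(one shortest path: (3, 2) → (3, 3) → (2, 3) → (1, 3) → (1, 2) → (1, 1) → (1, 0) → (2, 0))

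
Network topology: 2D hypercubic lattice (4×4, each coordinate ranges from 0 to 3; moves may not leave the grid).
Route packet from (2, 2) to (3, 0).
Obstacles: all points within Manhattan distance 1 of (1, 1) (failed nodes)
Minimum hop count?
3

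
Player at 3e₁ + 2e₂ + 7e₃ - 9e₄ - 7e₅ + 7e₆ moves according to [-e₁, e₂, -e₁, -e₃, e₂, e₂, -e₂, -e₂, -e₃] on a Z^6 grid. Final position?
(1, 3, 5, -9, -7, 7)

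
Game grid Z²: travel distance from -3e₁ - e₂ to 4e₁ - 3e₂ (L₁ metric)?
9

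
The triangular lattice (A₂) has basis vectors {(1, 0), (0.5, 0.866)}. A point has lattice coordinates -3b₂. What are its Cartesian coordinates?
(-1.5, -2.598)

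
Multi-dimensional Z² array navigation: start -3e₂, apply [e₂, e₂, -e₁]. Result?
(-1, -1)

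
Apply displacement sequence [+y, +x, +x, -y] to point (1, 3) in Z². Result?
(3, 3)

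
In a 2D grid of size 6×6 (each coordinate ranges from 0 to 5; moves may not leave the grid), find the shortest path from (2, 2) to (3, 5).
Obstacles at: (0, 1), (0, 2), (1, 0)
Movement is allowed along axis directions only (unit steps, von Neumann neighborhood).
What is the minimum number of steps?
4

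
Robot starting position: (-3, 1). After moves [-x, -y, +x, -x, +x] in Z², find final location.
(-3, 0)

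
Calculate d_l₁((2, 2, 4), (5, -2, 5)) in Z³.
8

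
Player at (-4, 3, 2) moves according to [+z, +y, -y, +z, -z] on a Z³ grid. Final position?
(-4, 3, 3)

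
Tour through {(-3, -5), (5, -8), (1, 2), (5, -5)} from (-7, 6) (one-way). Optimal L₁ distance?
34
(one optimal route: (-7, 6) → (1, 2) → (-3, -5) → (5, -5) → (5, -8))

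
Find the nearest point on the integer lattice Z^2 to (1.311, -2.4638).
(1, -2)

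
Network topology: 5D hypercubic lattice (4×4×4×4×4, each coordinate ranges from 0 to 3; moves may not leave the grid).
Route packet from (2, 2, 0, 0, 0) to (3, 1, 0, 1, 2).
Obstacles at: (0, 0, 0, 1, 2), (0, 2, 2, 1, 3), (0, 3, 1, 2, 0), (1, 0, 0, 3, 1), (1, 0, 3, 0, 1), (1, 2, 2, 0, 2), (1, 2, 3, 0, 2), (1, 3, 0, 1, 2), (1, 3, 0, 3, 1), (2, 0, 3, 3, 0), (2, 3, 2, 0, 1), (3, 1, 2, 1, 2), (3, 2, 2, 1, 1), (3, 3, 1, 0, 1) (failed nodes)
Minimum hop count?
5
(one shortest path: (2, 2, 0, 0, 0) → (3, 2, 0, 0, 0) → (3, 1, 0, 0, 0) → (3, 1, 0, 1, 0) → (3, 1, 0, 1, 1) → (3, 1, 0, 1, 2))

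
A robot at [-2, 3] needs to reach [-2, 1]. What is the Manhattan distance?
2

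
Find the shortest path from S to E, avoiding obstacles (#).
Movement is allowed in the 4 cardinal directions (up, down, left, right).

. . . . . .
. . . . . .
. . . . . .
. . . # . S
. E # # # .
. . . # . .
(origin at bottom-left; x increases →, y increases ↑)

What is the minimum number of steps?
7
(one shortest path: (5, 2) → (4, 2) → (4, 3) → (3, 3) → (2, 3) → (1, 3) → (1, 2) → (1, 1))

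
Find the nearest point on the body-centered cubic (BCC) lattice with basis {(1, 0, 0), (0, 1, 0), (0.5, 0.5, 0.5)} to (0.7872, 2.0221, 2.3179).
(1, 2, 2)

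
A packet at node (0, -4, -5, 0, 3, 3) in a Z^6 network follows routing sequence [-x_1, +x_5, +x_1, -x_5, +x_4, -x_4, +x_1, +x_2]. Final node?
(1, -3, -5, 0, 3, 3)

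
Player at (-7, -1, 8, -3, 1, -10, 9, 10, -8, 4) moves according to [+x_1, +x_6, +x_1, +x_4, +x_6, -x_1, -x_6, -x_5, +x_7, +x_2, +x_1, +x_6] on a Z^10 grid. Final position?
(-5, 0, 8, -2, 0, -8, 10, 10, -8, 4)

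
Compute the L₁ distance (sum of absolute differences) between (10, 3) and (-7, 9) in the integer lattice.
23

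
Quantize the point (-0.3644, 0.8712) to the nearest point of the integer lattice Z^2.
(0, 1)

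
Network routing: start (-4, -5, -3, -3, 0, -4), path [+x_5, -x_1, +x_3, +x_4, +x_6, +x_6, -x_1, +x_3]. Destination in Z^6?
(-6, -5, -1, -2, 1, -2)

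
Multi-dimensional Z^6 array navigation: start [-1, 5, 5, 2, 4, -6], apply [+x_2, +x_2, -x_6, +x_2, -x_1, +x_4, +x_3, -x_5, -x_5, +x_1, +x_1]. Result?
(0, 8, 6, 3, 2, -7)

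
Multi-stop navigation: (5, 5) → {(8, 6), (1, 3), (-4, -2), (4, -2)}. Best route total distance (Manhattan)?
30
(one optimal route: (5, 5) → (8, 6) → (1, 3) → (4, -2) → (-4, -2))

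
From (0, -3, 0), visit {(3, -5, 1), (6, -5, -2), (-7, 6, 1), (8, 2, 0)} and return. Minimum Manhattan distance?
60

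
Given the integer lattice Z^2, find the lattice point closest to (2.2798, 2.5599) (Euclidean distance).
(2, 3)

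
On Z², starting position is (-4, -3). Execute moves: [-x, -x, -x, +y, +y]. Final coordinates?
(-7, -1)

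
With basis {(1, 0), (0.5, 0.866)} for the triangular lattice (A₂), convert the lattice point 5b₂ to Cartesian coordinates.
(2.5, 4.33)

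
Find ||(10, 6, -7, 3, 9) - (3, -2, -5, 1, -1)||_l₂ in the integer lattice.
14.8661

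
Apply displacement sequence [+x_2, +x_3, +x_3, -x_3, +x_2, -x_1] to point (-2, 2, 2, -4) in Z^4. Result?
(-3, 4, 3, -4)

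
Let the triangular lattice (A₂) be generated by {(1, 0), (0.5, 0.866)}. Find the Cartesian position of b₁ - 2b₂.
(0, -1.732)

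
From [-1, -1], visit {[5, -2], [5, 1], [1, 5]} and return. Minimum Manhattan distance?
26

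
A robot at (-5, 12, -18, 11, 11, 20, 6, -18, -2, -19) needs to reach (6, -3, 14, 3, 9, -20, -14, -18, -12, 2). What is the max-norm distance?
40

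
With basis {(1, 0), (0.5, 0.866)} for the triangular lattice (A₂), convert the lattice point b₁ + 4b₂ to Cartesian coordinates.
(3, 3.464)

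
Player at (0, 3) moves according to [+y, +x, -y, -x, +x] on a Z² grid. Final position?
(1, 3)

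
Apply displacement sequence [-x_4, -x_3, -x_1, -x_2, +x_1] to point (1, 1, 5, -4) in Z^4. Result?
(1, 0, 4, -5)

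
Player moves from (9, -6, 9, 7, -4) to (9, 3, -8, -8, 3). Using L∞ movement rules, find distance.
17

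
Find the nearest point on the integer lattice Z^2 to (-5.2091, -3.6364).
(-5, -4)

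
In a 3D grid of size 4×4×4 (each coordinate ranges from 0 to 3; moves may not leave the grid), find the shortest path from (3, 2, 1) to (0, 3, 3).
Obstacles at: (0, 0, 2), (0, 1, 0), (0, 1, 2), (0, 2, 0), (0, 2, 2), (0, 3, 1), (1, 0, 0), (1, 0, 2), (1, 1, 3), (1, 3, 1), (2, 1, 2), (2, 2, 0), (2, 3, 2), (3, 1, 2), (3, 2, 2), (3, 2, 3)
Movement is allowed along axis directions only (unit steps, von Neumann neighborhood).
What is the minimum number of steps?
6
(one shortest path: (3, 2, 1) → (2, 2, 1) → (1, 2, 1) → (1, 2, 2) → (1, 3, 2) → (0, 3, 2) → (0, 3, 3))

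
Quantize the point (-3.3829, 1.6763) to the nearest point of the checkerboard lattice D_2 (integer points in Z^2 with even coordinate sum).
(-4, 2)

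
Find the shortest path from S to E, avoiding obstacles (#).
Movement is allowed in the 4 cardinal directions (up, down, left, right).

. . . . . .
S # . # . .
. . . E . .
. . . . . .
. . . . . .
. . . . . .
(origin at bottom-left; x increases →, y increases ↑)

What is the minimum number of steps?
4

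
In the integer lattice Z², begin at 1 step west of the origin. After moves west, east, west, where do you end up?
(-2, 0)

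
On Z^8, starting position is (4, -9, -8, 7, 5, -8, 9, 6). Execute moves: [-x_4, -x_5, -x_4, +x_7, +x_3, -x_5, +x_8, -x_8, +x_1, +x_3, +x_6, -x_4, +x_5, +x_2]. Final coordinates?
(5, -8, -6, 4, 4, -7, 10, 6)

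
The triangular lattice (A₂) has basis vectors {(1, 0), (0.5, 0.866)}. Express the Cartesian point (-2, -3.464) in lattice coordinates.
-4b₂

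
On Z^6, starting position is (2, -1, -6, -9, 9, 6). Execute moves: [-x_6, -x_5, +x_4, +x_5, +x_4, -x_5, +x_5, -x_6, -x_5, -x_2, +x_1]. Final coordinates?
(3, -2, -6, -7, 8, 4)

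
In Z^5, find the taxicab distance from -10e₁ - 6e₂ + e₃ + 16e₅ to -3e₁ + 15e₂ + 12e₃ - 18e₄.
73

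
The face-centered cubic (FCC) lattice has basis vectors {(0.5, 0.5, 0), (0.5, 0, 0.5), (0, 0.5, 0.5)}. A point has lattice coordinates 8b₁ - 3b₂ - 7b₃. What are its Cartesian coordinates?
(2.5, 0.5, -5)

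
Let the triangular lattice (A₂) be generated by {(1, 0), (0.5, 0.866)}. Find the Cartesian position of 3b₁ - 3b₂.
(1.5, -2.598)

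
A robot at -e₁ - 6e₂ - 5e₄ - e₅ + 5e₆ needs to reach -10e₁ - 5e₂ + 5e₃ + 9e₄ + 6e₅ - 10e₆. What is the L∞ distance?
15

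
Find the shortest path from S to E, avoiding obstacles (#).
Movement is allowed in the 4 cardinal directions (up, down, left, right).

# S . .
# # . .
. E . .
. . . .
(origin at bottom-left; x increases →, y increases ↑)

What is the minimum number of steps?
4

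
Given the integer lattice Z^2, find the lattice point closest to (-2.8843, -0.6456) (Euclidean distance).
(-3, -1)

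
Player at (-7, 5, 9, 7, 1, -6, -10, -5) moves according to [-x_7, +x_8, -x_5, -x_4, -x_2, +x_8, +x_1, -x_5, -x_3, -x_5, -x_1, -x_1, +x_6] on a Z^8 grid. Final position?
(-8, 4, 8, 6, -2, -5, -11, -3)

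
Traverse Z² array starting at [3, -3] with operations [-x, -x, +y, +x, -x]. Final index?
(1, -2)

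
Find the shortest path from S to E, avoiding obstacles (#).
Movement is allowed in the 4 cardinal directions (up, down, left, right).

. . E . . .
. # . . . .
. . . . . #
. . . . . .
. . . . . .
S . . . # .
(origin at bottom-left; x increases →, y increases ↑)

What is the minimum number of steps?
7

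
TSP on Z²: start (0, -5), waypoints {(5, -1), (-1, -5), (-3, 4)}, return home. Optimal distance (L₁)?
34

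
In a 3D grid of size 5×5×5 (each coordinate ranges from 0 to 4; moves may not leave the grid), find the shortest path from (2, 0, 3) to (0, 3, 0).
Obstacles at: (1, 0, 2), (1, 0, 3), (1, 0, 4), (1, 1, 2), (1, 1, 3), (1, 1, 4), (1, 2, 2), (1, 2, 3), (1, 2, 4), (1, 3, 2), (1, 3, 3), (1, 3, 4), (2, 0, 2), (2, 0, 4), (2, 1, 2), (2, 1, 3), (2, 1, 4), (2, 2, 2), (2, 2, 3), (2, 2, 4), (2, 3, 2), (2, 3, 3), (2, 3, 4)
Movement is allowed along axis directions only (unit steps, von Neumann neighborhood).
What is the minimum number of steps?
10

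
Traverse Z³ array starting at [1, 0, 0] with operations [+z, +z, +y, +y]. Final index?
(1, 2, 2)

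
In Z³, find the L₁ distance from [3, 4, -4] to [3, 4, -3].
1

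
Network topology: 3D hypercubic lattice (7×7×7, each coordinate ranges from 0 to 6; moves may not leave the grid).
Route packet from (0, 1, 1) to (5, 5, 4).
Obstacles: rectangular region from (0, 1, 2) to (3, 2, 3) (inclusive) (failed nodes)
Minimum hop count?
12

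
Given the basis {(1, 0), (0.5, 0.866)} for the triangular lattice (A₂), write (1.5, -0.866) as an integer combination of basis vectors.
2b₁ - b₂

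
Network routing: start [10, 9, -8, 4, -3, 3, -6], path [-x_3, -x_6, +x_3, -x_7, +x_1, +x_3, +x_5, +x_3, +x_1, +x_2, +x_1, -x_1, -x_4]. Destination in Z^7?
(12, 10, -6, 3, -2, 2, -7)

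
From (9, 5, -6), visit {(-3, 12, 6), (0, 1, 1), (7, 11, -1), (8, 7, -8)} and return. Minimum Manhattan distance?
74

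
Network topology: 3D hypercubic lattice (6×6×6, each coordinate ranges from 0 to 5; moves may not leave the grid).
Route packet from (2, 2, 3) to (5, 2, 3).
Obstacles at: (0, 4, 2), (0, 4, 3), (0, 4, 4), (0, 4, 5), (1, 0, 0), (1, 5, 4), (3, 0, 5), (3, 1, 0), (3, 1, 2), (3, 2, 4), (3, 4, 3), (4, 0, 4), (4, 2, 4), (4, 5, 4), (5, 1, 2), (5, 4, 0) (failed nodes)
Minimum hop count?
3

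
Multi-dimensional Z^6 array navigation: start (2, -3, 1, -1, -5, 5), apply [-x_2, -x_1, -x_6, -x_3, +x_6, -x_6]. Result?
(1, -4, 0, -1, -5, 4)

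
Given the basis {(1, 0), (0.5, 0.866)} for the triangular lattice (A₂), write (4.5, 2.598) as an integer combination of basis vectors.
3b₁ + 3b₂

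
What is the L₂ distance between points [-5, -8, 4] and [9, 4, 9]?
19.105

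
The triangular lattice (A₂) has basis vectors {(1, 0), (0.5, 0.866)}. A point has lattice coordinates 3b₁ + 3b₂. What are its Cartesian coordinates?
(4.5, 2.598)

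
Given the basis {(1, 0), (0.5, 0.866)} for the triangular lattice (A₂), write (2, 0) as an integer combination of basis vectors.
2b₁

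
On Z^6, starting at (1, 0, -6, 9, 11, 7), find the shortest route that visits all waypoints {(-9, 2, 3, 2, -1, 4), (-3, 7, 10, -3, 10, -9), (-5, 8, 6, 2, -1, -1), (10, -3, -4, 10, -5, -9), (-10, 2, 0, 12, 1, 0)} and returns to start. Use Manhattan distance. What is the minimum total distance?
218
(one optimal route: (1, 0, -6, 9, 11, 7) → (-3, 7, 10, -3, 10, -9) → (-5, 8, 6, 2, -1, -1) → (-9, 2, 3, 2, -1, 4) → (-10, 2, 0, 12, 1, 0) → (10, -3, -4, 10, -5, -9) → (1, 0, -6, 9, 11, 7))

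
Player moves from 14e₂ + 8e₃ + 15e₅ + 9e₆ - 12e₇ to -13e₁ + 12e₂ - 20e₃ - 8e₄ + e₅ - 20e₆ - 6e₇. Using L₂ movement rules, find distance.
45.7602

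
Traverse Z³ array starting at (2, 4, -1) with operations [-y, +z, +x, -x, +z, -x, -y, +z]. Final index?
(1, 2, 2)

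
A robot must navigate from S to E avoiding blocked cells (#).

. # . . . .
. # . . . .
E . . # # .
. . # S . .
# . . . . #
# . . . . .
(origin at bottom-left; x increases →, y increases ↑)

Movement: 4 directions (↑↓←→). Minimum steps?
6
(one shortest path: (3, 2) → (3, 1) → (2, 1) → (1, 1) → (1, 2) → (0, 2) → (0, 3))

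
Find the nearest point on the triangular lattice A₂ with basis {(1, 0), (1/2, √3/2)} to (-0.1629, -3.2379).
(0, -3.464)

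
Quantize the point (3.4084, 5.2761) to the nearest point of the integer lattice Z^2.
(3, 5)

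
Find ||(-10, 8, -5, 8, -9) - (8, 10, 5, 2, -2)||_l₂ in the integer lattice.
22.6495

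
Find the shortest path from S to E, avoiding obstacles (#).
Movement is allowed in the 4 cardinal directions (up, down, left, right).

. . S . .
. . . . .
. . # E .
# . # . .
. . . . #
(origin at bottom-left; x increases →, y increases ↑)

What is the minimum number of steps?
3
(one shortest path: (2, 4) → (3, 4) → (3, 3) → (3, 2))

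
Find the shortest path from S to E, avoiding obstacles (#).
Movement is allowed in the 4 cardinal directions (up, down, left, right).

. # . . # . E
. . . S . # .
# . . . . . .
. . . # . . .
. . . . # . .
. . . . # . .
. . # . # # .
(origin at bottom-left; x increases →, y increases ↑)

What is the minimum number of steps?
6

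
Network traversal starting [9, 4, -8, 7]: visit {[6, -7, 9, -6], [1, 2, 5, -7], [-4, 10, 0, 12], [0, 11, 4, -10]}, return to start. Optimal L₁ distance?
140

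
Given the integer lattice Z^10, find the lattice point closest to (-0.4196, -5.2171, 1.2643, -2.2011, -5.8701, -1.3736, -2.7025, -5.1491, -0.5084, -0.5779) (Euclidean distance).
(0, -5, 1, -2, -6, -1, -3, -5, -1, -1)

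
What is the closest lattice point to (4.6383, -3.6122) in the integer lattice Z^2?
(5, -4)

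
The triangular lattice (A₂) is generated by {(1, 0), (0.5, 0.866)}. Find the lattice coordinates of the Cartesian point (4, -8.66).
9b₁ - 10b₂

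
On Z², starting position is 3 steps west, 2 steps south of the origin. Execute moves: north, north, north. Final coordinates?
(-3, 1)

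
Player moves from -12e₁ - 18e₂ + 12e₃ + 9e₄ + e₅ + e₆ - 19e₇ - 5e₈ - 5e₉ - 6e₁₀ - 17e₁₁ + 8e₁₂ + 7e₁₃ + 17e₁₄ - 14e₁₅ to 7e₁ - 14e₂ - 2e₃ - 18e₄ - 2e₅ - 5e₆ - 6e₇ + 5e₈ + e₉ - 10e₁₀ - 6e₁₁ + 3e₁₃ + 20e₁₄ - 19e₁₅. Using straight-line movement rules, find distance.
43.6234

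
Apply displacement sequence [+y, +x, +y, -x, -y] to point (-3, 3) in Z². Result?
(-3, 4)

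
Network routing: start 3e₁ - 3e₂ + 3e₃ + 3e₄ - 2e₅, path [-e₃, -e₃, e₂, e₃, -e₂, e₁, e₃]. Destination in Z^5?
(4, -3, 3, 3, -2)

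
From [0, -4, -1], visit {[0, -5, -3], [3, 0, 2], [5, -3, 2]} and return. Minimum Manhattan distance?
30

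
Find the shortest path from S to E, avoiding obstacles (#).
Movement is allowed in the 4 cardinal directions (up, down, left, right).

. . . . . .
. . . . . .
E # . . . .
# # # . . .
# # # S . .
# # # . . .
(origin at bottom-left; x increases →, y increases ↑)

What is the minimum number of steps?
7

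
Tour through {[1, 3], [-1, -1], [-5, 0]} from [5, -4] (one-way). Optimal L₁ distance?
22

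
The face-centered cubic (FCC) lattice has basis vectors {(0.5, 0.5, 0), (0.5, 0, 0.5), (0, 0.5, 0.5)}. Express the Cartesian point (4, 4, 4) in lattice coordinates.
4b₁ + 4b₂ + 4b₃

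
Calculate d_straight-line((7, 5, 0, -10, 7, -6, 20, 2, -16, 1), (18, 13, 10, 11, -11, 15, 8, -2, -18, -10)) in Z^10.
42.1426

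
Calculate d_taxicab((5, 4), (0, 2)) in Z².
7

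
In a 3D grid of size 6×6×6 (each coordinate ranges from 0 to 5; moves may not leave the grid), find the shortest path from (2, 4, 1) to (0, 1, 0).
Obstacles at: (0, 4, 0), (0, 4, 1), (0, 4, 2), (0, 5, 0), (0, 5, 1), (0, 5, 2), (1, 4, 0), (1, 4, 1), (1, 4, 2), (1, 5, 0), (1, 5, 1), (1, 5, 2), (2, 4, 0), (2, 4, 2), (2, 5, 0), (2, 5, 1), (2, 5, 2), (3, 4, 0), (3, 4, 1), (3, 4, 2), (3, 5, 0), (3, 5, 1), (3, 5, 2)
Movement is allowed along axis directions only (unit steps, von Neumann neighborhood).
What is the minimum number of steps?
6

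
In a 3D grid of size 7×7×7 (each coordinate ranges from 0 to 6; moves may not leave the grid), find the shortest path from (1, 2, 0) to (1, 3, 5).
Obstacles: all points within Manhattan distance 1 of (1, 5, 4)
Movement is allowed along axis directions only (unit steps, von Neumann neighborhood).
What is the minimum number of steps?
6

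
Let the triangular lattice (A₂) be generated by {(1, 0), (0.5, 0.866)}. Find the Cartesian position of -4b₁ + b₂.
(-3.5, 0.866)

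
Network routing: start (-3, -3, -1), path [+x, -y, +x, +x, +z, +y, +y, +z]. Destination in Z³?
(0, -2, 1)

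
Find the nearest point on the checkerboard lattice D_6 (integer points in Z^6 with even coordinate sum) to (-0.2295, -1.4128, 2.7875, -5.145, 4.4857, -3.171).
(0, -1, 3, -5, 4, -3)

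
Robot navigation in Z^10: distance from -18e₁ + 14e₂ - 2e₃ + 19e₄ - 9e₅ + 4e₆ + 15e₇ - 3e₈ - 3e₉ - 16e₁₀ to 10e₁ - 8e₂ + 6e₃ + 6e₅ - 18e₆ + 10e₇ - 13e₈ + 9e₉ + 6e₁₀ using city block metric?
163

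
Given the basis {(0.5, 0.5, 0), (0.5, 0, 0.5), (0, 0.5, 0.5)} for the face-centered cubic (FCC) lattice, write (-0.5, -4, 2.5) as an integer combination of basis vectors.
-7b₁ + 6b₂ - b₃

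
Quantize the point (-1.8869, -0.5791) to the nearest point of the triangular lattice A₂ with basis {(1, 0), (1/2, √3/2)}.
(-1.5, -0.866)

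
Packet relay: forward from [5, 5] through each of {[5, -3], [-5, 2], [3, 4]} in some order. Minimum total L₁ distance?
27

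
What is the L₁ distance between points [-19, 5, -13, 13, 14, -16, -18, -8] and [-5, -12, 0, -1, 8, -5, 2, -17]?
104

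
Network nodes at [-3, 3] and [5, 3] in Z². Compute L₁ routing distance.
8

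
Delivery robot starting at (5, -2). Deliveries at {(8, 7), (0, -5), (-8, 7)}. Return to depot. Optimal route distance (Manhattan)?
56
(one optimal route: (5, -2) → (8, 7) → (-8, 7) → (0, -5) → (5, -2))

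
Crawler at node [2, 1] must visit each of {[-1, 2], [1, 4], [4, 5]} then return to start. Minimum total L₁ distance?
18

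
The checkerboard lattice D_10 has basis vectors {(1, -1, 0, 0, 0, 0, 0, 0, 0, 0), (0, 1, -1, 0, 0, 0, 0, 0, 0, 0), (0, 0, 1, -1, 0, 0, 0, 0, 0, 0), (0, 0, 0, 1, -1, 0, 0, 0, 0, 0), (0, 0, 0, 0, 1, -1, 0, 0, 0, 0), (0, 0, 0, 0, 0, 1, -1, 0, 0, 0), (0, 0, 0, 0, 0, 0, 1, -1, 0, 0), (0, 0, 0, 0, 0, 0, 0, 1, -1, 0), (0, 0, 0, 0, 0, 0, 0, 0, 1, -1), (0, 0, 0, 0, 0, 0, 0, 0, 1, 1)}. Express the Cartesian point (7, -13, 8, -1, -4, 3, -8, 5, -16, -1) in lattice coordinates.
7b₁ - 6b₂ + 2b₃ + b₄ - 3b₅ - 8b₇ - 3b₈ - 9b₉ - 10b₁₀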